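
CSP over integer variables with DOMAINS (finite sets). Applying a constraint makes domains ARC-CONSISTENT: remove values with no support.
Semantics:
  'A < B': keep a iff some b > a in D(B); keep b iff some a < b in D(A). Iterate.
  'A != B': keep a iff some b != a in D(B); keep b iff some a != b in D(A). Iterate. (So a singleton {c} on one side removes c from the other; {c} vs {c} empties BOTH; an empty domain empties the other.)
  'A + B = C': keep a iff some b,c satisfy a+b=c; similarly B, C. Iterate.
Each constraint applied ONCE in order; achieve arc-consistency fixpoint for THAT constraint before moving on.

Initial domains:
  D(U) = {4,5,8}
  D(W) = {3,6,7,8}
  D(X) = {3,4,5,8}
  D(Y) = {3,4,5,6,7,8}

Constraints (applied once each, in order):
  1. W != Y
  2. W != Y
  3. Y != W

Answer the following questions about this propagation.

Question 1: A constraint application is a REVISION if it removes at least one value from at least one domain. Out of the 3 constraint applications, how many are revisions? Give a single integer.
Constraint 1 (W != Y) on D(W)={3,6,7,8} D(Y)={3,4,5,6,7,8}: no change => not a revision
Constraint 2 (W != Y) on D(W)={3,6,7,8} D(Y)={3,4,5,6,7,8}: no change => not a revision
Constraint 3 (Y != W) on D(Y)={3,4,5,6,7,8} D(W)={3,6,7,8}: no change => not a revision
Total revisions = 0

Answer: 0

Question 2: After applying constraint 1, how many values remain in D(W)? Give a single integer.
Constraint 1 (W != Y) on D(W)={3,6,7,8} D(Y)={3,4,5,6,7,8}: no change
So after constraint 1: D(W)={3,6,7,8}, size = 4

Answer: 4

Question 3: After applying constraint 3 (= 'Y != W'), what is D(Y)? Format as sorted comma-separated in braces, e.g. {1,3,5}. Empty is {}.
Answer: {3,4,5,6,7,8}

Derivation:
Constraint 1 (W != Y) on D(W)={3,6,7,8} D(Y)={3,4,5,6,7,8}: no change
Constraint 2 (W != Y) on D(W)={3,6,7,8} D(Y)={3,4,5,6,7,8}: no change
Constraint 3 (Y != W) on D(Y)={3,4,5,6,7,8} D(W)={3,6,7,8}: no change
So after constraint 3: D(Y) = {3,4,5,6,7,8}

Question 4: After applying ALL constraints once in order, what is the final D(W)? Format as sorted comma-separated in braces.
Answer: {3,6,7,8}

Derivation:
Constraint 1 (W != Y) on D(W)={3,6,7,8} D(Y)={3,4,5,6,7,8}: no change
Constraint 2 (W != Y) on D(W)={3,6,7,8} D(Y)={3,4,5,6,7,8}: no change
Constraint 3 (Y != W) on D(Y)={3,4,5,6,7,8} D(W)={3,6,7,8}: no change
So after all 3 constraints: D(W) = {3,6,7,8}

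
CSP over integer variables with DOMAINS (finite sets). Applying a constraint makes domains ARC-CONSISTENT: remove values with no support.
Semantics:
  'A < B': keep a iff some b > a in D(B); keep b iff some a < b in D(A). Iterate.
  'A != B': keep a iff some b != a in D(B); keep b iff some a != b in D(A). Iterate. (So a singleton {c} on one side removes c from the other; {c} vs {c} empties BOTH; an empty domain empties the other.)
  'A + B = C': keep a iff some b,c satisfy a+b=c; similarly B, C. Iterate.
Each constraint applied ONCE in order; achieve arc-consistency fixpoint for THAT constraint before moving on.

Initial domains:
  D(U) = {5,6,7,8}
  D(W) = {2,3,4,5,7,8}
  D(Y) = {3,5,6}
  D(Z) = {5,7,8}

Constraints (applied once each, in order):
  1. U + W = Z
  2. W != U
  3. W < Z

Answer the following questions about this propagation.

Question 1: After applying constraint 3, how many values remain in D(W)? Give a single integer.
Constraint 1 (U + W = Z) on D(U)={5,6,7,8} D(W)={2,3,4,5,7,8} D(Z)={5,7,8}: U {5,6,7,8}->{5,6}; W {2,3,4,5,7,8}->{2,3}; Z {5,7,8}->{7,8}
Constraint 2 (W != U) on D(W)={2,3} D(U)={5,6}: no change
Constraint 3 (W < Z) on D(W)={2,3} D(Z)={7,8}: no change
So after constraint 3: D(W)={2,3}, size = 2

Answer: 2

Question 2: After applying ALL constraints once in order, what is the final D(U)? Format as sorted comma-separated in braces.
Constraint 1 (U + W = Z) on D(U)={5,6,7,8} D(W)={2,3,4,5,7,8} D(Z)={5,7,8}: U {5,6,7,8}->{5,6}; W {2,3,4,5,7,8}->{2,3}; Z {5,7,8}->{7,8}
Constraint 2 (W != U) on D(W)={2,3} D(U)={5,6}: no change
Constraint 3 (W < Z) on D(W)={2,3} D(Z)={7,8}: no change
So after all 3 constraints: D(U) = {5,6}

Answer: {5,6}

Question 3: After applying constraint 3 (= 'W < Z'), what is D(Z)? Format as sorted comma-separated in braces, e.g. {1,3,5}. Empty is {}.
Constraint 1 (U + W = Z) on D(U)={5,6,7,8} D(W)={2,3,4,5,7,8} D(Z)={5,7,8}: U {5,6,7,8}->{5,6}; W {2,3,4,5,7,8}->{2,3}; Z {5,7,8}->{7,8}
Constraint 2 (W != U) on D(W)={2,3} D(U)={5,6}: no change
Constraint 3 (W < Z) on D(W)={2,3} D(Z)={7,8}: no change
So after constraint 3: D(Z) = {7,8}

Answer: {7,8}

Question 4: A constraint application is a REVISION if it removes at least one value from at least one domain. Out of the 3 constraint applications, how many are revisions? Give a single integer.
Constraint 1 (U + W = Z) on D(U)={5,6,7,8} D(W)={2,3,4,5,7,8} D(Z)={5,7,8}: U {5,6,7,8}->{5,6}; W {2,3,4,5,7,8}->{2,3}; Z {5,7,8}->{7,8} => REVISION
Constraint 2 (W != U) on D(W)={2,3} D(U)={5,6}: no change => not a revision
Constraint 3 (W < Z) on D(W)={2,3} D(Z)={7,8}: no change => not a revision
Total revisions = 1

Answer: 1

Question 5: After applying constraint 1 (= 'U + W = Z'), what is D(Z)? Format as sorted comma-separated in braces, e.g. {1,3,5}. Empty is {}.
Constraint 1 (U + W = Z) on D(U)={5,6,7,8} D(W)={2,3,4,5,7,8} D(Z)={5,7,8}: U {5,6,7,8}->{5,6}; W {2,3,4,5,7,8}->{2,3}; Z {5,7,8}->{7,8}
So after constraint 1: D(Z) = {7,8}

Answer: {7,8}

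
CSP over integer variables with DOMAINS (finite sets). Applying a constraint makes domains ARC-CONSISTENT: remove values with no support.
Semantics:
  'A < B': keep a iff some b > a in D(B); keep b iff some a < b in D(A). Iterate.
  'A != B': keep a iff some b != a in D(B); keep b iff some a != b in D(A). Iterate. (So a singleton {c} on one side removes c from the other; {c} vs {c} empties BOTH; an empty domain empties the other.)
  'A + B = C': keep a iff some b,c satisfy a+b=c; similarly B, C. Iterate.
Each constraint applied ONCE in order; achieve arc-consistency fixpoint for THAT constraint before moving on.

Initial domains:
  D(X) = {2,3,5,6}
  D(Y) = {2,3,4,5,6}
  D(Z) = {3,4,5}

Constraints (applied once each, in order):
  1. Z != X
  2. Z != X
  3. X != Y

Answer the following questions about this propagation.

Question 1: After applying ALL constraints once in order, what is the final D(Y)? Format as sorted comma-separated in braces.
Answer: {2,3,4,5,6}

Derivation:
Constraint 1 (Z != X) on D(Z)={3,4,5} D(X)={2,3,5,6}: no change
Constraint 2 (Z != X) on D(Z)={3,4,5} D(X)={2,3,5,6}: no change
Constraint 3 (X != Y) on D(X)={2,3,5,6} D(Y)={2,3,4,5,6}: no change
So after all 3 constraints: D(Y) = {2,3,4,5,6}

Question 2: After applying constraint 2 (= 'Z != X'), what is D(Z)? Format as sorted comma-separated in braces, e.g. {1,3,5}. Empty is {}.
Constraint 1 (Z != X) on D(Z)={3,4,5} D(X)={2,3,5,6}: no change
Constraint 2 (Z != X) on D(Z)={3,4,5} D(X)={2,3,5,6}: no change
So after constraint 2: D(Z) = {3,4,5}

Answer: {3,4,5}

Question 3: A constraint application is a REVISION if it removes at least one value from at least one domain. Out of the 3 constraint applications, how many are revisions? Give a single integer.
Constraint 1 (Z != X) on D(Z)={3,4,5} D(X)={2,3,5,6}: no change => not a revision
Constraint 2 (Z != X) on D(Z)={3,4,5} D(X)={2,3,5,6}: no change => not a revision
Constraint 3 (X != Y) on D(X)={2,3,5,6} D(Y)={2,3,4,5,6}: no change => not a revision
Total revisions = 0

Answer: 0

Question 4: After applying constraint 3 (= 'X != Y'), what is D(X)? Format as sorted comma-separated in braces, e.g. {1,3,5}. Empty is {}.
Constraint 1 (Z != X) on D(Z)={3,4,5} D(X)={2,3,5,6}: no change
Constraint 2 (Z != X) on D(Z)={3,4,5} D(X)={2,3,5,6}: no change
Constraint 3 (X != Y) on D(X)={2,3,5,6} D(Y)={2,3,4,5,6}: no change
So after constraint 3: D(X) = {2,3,5,6}

Answer: {2,3,5,6}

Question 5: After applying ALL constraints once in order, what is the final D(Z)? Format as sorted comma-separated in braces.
Constraint 1 (Z != X) on D(Z)={3,4,5} D(X)={2,3,5,6}: no change
Constraint 2 (Z != X) on D(Z)={3,4,5} D(X)={2,3,5,6}: no change
Constraint 3 (X != Y) on D(X)={2,3,5,6} D(Y)={2,3,4,5,6}: no change
So after all 3 constraints: D(Z) = {3,4,5}

Answer: {3,4,5}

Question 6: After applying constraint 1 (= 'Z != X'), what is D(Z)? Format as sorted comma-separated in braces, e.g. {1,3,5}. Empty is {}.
Answer: {3,4,5}

Derivation:
Constraint 1 (Z != X) on D(Z)={3,4,5} D(X)={2,3,5,6}: no change
So after constraint 1: D(Z) = {3,4,5}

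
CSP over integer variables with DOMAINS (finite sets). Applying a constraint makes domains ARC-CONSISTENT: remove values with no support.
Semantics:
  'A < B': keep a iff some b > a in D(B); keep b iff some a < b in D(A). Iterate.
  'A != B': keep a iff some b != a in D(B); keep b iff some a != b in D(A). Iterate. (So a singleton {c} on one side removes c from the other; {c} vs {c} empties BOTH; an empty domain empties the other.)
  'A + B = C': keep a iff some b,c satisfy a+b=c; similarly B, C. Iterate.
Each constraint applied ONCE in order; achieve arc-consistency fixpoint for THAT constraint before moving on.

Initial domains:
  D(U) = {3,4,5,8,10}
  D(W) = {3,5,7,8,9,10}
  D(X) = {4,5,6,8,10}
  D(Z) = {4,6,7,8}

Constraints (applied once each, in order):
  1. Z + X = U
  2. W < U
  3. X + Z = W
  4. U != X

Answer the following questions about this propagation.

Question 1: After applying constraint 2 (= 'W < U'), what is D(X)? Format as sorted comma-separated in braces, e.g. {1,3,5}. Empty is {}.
Constraint 1 (Z + X = U) on D(Z)={4,6,7,8} D(X)={4,5,6,8,10} D(U)={3,4,5,8,10}: Z {4,6,7,8}->{4,6}; X {4,5,6,8,10}->{4,6}; U {3,4,5,8,10}->{8,10}
Constraint 2 (W < U) on D(W)={3,5,7,8,9,10} D(U)={8,10}: W {3,5,7,8,9,10}->{3,5,7,8,9}
So after constraint 2: D(X) = {4,6}

Answer: {4,6}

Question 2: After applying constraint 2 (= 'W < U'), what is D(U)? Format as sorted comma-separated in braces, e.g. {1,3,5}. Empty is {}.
Answer: {8,10}

Derivation:
Constraint 1 (Z + X = U) on D(Z)={4,6,7,8} D(X)={4,5,6,8,10} D(U)={3,4,5,8,10}: Z {4,6,7,8}->{4,6}; X {4,5,6,8,10}->{4,6}; U {3,4,5,8,10}->{8,10}
Constraint 2 (W < U) on D(W)={3,5,7,8,9,10} D(U)={8,10}: W {3,5,7,8,9,10}->{3,5,7,8,9}
So after constraint 2: D(U) = {8,10}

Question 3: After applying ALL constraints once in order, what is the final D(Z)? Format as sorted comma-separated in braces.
Constraint 1 (Z + X = U) on D(Z)={4,6,7,8} D(X)={4,5,6,8,10} D(U)={3,4,5,8,10}: Z {4,6,7,8}->{4,6}; X {4,5,6,8,10}->{4,6}; U {3,4,5,8,10}->{8,10}
Constraint 2 (W < U) on D(W)={3,5,7,8,9,10} D(U)={8,10}: W {3,5,7,8,9,10}->{3,5,7,8,9}
Constraint 3 (X + Z = W) on D(X)={4,6} D(Z)={4,6} D(W)={3,5,7,8,9}: X {4,6}->{4}; Z {4,6}->{4}; W {3,5,7,8,9}->{8}
Constraint 4 (U != X) on D(U)={8,10} D(X)={4}: no change
So after all 4 constraints: D(Z) = {4}

Answer: {4}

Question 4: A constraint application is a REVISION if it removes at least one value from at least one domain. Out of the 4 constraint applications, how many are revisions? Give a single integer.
Answer: 3

Derivation:
Constraint 1 (Z + X = U) on D(Z)={4,6,7,8} D(X)={4,5,6,8,10} D(U)={3,4,5,8,10}: Z {4,6,7,8}->{4,6}; X {4,5,6,8,10}->{4,6}; U {3,4,5,8,10}->{8,10} => REVISION
Constraint 2 (W < U) on D(W)={3,5,7,8,9,10} D(U)={8,10}: W {3,5,7,8,9,10}->{3,5,7,8,9} => REVISION
Constraint 3 (X + Z = W) on D(X)={4,6} D(Z)={4,6} D(W)={3,5,7,8,9}: X {4,6}->{4}; Z {4,6}->{4}; W {3,5,7,8,9}->{8} => REVISION
Constraint 4 (U != X) on D(U)={8,10} D(X)={4}: no change => not a revision
Total revisions = 3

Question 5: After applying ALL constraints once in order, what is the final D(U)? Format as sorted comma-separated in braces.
Answer: {8,10}

Derivation:
Constraint 1 (Z + X = U) on D(Z)={4,6,7,8} D(X)={4,5,6,8,10} D(U)={3,4,5,8,10}: Z {4,6,7,8}->{4,6}; X {4,5,6,8,10}->{4,6}; U {3,4,5,8,10}->{8,10}
Constraint 2 (W < U) on D(W)={3,5,7,8,9,10} D(U)={8,10}: W {3,5,7,8,9,10}->{3,5,7,8,9}
Constraint 3 (X + Z = W) on D(X)={4,6} D(Z)={4,6} D(W)={3,5,7,8,9}: X {4,6}->{4}; Z {4,6}->{4}; W {3,5,7,8,9}->{8}
Constraint 4 (U != X) on D(U)={8,10} D(X)={4}: no change
So after all 4 constraints: D(U) = {8,10}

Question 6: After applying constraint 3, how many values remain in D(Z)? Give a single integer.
Constraint 1 (Z + X = U) on D(Z)={4,6,7,8} D(X)={4,5,6,8,10} D(U)={3,4,5,8,10}: Z {4,6,7,8}->{4,6}; X {4,5,6,8,10}->{4,6}; U {3,4,5,8,10}->{8,10}
Constraint 2 (W < U) on D(W)={3,5,7,8,9,10} D(U)={8,10}: W {3,5,7,8,9,10}->{3,5,7,8,9}
Constraint 3 (X + Z = W) on D(X)={4,6} D(Z)={4,6} D(W)={3,5,7,8,9}: X {4,6}->{4}; Z {4,6}->{4}; W {3,5,7,8,9}->{8}
So after constraint 3: D(Z)={4}, size = 1

Answer: 1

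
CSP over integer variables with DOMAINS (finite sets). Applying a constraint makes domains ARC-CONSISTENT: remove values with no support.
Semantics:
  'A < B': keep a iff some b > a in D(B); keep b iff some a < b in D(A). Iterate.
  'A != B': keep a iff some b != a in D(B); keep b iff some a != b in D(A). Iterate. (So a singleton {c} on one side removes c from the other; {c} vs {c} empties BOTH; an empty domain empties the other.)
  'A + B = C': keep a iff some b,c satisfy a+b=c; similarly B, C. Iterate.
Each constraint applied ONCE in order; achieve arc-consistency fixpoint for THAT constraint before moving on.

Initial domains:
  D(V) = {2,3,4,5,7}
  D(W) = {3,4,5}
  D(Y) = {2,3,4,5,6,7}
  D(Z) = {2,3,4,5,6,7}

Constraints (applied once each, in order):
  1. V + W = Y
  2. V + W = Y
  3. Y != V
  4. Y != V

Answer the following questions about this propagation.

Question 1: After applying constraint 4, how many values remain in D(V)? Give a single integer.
Answer: 3

Derivation:
Constraint 1 (V + W = Y) on D(V)={2,3,4,5,7} D(W)={3,4,5} D(Y)={2,3,4,5,6,7}: V {2,3,4,5,7}->{2,3,4}; Y {2,3,4,5,6,7}->{5,6,7}
Constraint 2 (V + W = Y) on D(V)={2,3,4} D(W)={3,4,5} D(Y)={5,6,7}: no change
Constraint 3 (Y != V) on D(Y)={5,6,7} D(V)={2,3,4}: no change
Constraint 4 (Y != V) on D(Y)={5,6,7} D(V)={2,3,4}: no change
So after constraint 4: D(V)={2,3,4}, size = 3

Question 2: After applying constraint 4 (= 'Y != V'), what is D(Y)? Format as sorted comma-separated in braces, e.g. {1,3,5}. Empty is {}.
Answer: {5,6,7}

Derivation:
Constraint 1 (V + W = Y) on D(V)={2,3,4,5,7} D(W)={3,4,5} D(Y)={2,3,4,5,6,7}: V {2,3,4,5,7}->{2,3,4}; Y {2,3,4,5,6,7}->{5,6,7}
Constraint 2 (V + W = Y) on D(V)={2,3,4} D(W)={3,4,5} D(Y)={5,6,7}: no change
Constraint 3 (Y != V) on D(Y)={5,6,7} D(V)={2,3,4}: no change
Constraint 4 (Y != V) on D(Y)={5,6,7} D(V)={2,3,4}: no change
So after constraint 4: D(Y) = {5,6,7}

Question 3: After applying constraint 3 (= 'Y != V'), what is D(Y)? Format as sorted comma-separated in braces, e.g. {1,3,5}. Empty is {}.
Answer: {5,6,7}

Derivation:
Constraint 1 (V + W = Y) on D(V)={2,3,4,5,7} D(W)={3,4,5} D(Y)={2,3,4,5,6,7}: V {2,3,4,5,7}->{2,3,4}; Y {2,3,4,5,6,7}->{5,6,7}
Constraint 2 (V + W = Y) on D(V)={2,3,4} D(W)={3,4,5} D(Y)={5,6,7}: no change
Constraint 3 (Y != V) on D(Y)={5,6,7} D(V)={2,3,4}: no change
So after constraint 3: D(Y) = {5,6,7}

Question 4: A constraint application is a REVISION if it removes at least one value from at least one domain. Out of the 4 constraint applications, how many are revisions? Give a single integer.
Answer: 1

Derivation:
Constraint 1 (V + W = Y) on D(V)={2,3,4,5,7} D(W)={3,4,5} D(Y)={2,3,4,5,6,7}: V {2,3,4,5,7}->{2,3,4}; Y {2,3,4,5,6,7}->{5,6,7} => REVISION
Constraint 2 (V + W = Y) on D(V)={2,3,4} D(W)={3,4,5} D(Y)={5,6,7}: no change => not a revision
Constraint 3 (Y != V) on D(Y)={5,6,7} D(V)={2,3,4}: no change => not a revision
Constraint 4 (Y != V) on D(Y)={5,6,7} D(V)={2,3,4}: no change => not a revision
Total revisions = 1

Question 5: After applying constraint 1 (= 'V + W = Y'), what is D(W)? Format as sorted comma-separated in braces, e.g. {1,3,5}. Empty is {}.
Constraint 1 (V + W = Y) on D(V)={2,3,4,5,7} D(W)={3,4,5} D(Y)={2,3,4,5,6,7}: V {2,3,4,5,7}->{2,3,4}; Y {2,3,4,5,6,7}->{5,6,7}
So after constraint 1: D(W) = {3,4,5}

Answer: {3,4,5}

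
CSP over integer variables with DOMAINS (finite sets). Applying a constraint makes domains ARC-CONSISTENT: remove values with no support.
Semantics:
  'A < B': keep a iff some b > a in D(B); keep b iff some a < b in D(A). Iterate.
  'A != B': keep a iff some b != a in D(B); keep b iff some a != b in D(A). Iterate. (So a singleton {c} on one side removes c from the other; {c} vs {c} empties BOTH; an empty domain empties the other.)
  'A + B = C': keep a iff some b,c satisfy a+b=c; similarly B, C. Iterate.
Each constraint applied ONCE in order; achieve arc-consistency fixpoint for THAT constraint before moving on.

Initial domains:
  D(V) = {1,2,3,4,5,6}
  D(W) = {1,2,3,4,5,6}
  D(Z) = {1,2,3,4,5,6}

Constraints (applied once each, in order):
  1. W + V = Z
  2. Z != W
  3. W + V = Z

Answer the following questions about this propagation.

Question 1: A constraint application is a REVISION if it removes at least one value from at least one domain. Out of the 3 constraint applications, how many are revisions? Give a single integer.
Answer: 1

Derivation:
Constraint 1 (W + V = Z) on D(W)={1,2,3,4,5,6} D(V)={1,2,3,4,5,6} D(Z)={1,2,3,4,5,6}: W {1,2,3,4,5,6}->{1,2,3,4,5}; V {1,2,3,4,5,6}->{1,2,3,4,5}; Z {1,2,3,4,5,6}->{2,3,4,5,6} => REVISION
Constraint 2 (Z != W) on D(Z)={2,3,4,5,6} D(W)={1,2,3,4,5}: no change => not a revision
Constraint 3 (W + V = Z) on D(W)={1,2,3,4,5} D(V)={1,2,3,4,5} D(Z)={2,3,4,5,6}: no change => not a revision
Total revisions = 1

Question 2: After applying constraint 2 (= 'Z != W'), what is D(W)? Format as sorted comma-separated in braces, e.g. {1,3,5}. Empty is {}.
Answer: {1,2,3,4,5}

Derivation:
Constraint 1 (W + V = Z) on D(W)={1,2,3,4,5,6} D(V)={1,2,3,4,5,6} D(Z)={1,2,3,4,5,6}: W {1,2,3,4,5,6}->{1,2,3,4,5}; V {1,2,3,4,5,6}->{1,2,3,4,5}; Z {1,2,3,4,5,6}->{2,3,4,5,6}
Constraint 2 (Z != W) on D(Z)={2,3,4,5,6} D(W)={1,2,3,4,5}: no change
So after constraint 2: D(W) = {1,2,3,4,5}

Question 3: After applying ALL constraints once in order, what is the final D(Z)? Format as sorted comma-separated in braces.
Answer: {2,3,4,5,6}

Derivation:
Constraint 1 (W + V = Z) on D(W)={1,2,3,4,5,6} D(V)={1,2,3,4,5,6} D(Z)={1,2,3,4,5,6}: W {1,2,3,4,5,6}->{1,2,3,4,5}; V {1,2,3,4,5,6}->{1,2,3,4,5}; Z {1,2,3,4,5,6}->{2,3,4,5,6}
Constraint 2 (Z != W) on D(Z)={2,3,4,5,6} D(W)={1,2,3,4,5}: no change
Constraint 3 (W + V = Z) on D(W)={1,2,3,4,5} D(V)={1,2,3,4,5} D(Z)={2,3,4,5,6}: no change
So after all 3 constraints: D(Z) = {2,3,4,5,6}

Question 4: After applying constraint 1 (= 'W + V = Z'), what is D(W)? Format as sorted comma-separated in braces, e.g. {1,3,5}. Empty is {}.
Answer: {1,2,3,4,5}

Derivation:
Constraint 1 (W + V = Z) on D(W)={1,2,3,4,5,6} D(V)={1,2,3,4,5,6} D(Z)={1,2,3,4,5,6}: W {1,2,3,4,5,6}->{1,2,3,4,5}; V {1,2,3,4,5,6}->{1,2,3,4,5}; Z {1,2,3,4,5,6}->{2,3,4,5,6}
So after constraint 1: D(W) = {1,2,3,4,5}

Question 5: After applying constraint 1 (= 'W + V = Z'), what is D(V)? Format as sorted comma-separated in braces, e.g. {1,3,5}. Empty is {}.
Answer: {1,2,3,4,5}

Derivation:
Constraint 1 (W + V = Z) on D(W)={1,2,3,4,5,6} D(V)={1,2,3,4,5,6} D(Z)={1,2,3,4,5,6}: W {1,2,3,4,5,6}->{1,2,3,4,5}; V {1,2,3,4,5,6}->{1,2,3,4,5}; Z {1,2,3,4,5,6}->{2,3,4,5,6}
So after constraint 1: D(V) = {1,2,3,4,5}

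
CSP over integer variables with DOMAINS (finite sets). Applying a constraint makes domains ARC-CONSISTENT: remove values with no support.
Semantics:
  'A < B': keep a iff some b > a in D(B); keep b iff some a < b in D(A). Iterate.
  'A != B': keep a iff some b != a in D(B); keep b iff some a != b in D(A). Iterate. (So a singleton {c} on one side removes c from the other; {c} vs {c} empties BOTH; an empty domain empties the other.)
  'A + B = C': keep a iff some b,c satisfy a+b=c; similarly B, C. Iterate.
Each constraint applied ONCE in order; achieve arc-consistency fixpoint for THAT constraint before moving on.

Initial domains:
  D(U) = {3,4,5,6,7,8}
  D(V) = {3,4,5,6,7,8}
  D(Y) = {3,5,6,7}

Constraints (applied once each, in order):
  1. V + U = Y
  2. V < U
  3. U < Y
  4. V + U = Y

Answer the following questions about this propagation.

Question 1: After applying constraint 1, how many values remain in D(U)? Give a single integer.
Answer: 2

Derivation:
Constraint 1 (V + U = Y) on D(V)={3,4,5,6,7,8} D(U)={3,4,5,6,7,8} D(Y)={3,5,6,7}: V {3,4,5,6,7,8}->{3,4}; U {3,4,5,6,7,8}->{3,4}; Y {3,5,6,7}->{6,7}
So after constraint 1: D(U)={3,4}, size = 2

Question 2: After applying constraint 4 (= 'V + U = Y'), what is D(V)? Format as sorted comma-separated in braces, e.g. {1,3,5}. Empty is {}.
Constraint 1 (V + U = Y) on D(V)={3,4,5,6,7,8} D(U)={3,4,5,6,7,8} D(Y)={3,5,6,7}: V {3,4,5,6,7,8}->{3,4}; U {3,4,5,6,7,8}->{3,4}; Y {3,5,6,7}->{6,7}
Constraint 2 (V < U) on D(V)={3,4} D(U)={3,4}: V {3,4}->{3}; U {3,4}->{4}
Constraint 3 (U < Y) on D(U)={4} D(Y)={6,7}: no change
Constraint 4 (V + U = Y) on D(V)={3} D(U)={4} D(Y)={6,7}: Y {6,7}->{7}
So after constraint 4: D(V) = {3}

Answer: {3}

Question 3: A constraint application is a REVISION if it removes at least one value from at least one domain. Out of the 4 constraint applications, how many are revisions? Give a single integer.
Answer: 3

Derivation:
Constraint 1 (V + U = Y) on D(V)={3,4,5,6,7,8} D(U)={3,4,5,6,7,8} D(Y)={3,5,6,7}: V {3,4,5,6,7,8}->{3,4}; U {3,4,5,6,7,8}->{3,4}; Y {3,5,6,7}->{6,7} => REVISION
Constraint 2 (V < U) on D(V)={3,4} D(U)={3,4}: V {3,4}->{3}; U {3,4}->{4} => REVISION
Constraint 3 (U < Y) on D(U)={4} D(Y)={6,7}: no change => not a revision
Constraint 4 (V + U = Y) on D(V)={3} D(U)={4} D(Y)={6,7}: Y {6,7}->{7} => REVISION
Total revisions = 3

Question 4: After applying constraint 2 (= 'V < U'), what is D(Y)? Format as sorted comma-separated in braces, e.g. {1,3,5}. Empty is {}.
Answer: {6,7}

Derivation:
Constraint 1 (V + U = Y) on D(V)={3,4,5,6,7,8} D(U)={3,4,5,6,7,8} D(Y)={3,5,6,7}: V {3,4,5,6,7,8}->{3,4}; U {3,4,5,6,7,8}->{3,4}; Y {3,5,6,7}->{6,7}
Constraint 2 (V < U) on D(V)={3,4} D(U)={3,4}: V {3,4}->{3}; U {3,4}->{4}
So after constraint 2: D(Y) = {6,7}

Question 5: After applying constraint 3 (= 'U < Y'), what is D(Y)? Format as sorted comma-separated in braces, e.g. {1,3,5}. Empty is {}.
Answer: {6,7}

Derivation:
Constraint 1 (V + U = Y) on D(V)={3,4,5,6,7,8} D(U)={3,4,5,6,7,8} D(Y)={3,5,6,7}: V {3,4,5,6,7,8}->{3,4}; U {3,4,5,6,7,8}->{3,4}; Y {3,5,6,7}->{6,7}
Constraint 2 (V < U) on D(V)={3,4} D(U)={3,4}: V {3,4}->{3}; U {3,4}->{4}
Constraint 3 (U < Y) on D(U)={4} D(Y)={6,7}: no change
So after constraint 3: D(Y) = {6,7}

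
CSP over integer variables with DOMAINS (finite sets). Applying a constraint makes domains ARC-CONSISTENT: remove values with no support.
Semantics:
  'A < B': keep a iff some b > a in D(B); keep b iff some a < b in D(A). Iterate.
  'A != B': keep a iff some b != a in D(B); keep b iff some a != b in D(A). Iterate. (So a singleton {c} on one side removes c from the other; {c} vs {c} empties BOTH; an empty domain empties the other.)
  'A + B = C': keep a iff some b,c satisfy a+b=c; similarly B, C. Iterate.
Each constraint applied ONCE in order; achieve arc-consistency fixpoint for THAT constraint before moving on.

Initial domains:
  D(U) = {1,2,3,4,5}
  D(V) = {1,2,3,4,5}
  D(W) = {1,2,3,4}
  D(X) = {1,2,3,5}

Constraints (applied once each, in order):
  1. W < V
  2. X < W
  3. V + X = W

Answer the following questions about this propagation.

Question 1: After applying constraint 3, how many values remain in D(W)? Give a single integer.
Answer: 2

Derivation:
Constraint 1 (W < V) on D(W)={1,2,3,4} D(V)={1,2,3,4,5}: V {1,2,3,4,5}->{2,3,4,5}
Constraint 2 (X < W) on D(X)={1,2,3,5} D(W)={1,2,3,4}: X {1,2,3,5}->{1,2,3}; W {1,2,3,4}->{2,3,4}
Constraint 3 (V + X = W) on D(V)={2,3,4,5} D(X)={1,2,3} D(W)={2,3,4}: V {2,3,4,5}->{2,3}; X {1,2,3}->{1,2}; W {2,3,4}->{3,4}
So after constraint 3: D(W)={3,4}, size = 2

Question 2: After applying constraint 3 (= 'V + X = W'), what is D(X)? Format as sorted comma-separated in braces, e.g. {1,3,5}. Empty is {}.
Constraint 1 (W < V) on D(W)={1,2,3,4} D(V)={1,2,3,4,5}: V {1,2,3,4,5}->{2,3,4,5}
Constraint 2 (X < W) on D(X)={1,2,3,5} D(W)={1,2,3,4}: X {1,2,3,5}->{1,2,3}; W {1,2,3,4}->{2,3,4}
Constraint 3 (V + X = W) on D(V)={2,3,4,5} D(X)={1,2,3} D(W)={2,3,4}: V {2,3,4,5}->{2,3}; X {1,2,3}->{1,2}; W {2,3,4}->{3,4}
So after constraint 3: D(X) = {1,2}

Answer: {1,2}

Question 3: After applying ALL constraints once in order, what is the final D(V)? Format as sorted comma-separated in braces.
Answer: {2,3}

Derivation:
Constraint 1 (W < V) on D(W)={1,2,3,4} D(V)={1,2,3,4,5}: V {1,2,3,4,5}->{2,3,4,5}
Constraint 2 (X < W) on D(X)={1,2,3,5} D(W)={1,2,3,4}: X {1,2,3,5}->{1,2,3}; W {1,2,3,4}->{2,3,4}
Constraint 3 (V + X = W) on D(V)={2,3,4,5} D(X)={1,2,3} D(W)={2,3,4}: V {2,3,4,5}->{2,3}; X {1,2,3}->{1,2}; W {2,3,4}->{3,4}
So after all 3 constraints: D(V) = {2,3}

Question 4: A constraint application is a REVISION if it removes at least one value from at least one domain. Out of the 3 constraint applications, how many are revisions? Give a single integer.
Answer: 3

Derivation:
Constraint 1 (W < V) on D(W)={1,2,3,4} D(V)={1,2,3,4,5}: V {1,2,3,4,5}->{2,3,4,5} => REVISION
Constraint 2 (X < W) on D(X)={1,2,3,5} D(W)={1,2,3,4}: X {1,2,3,5}->{1,2,3}; W {1,2,3,4}->{2,3,4} => REVISION
Constraint 3 (V + X = W) on D(V)={2,3,4,5} D(X)={1,2,3} D(W)={2,3,4}: V {2,3,4,5}->{2,3}; X {1,2,3}->{1,2}; W {2,3,4}->{3,4} => REVISION
Total revisions = 3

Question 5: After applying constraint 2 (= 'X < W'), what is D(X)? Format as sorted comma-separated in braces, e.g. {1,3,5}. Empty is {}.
Answer: {1,2,3}

Derivation:
Constraint 1 (W < V) on D(W)={1,2,3,4} D(V)={1,2,3,4,5}: V {1,2,3,4,5}->{2,3,4,5}
Constraint 2 (X < W) on D(X)={1,2,3,5} D(W)={1,2,3,4}: X {1,2,3,5}->{1,2,3}; W {1,2,3,4}->{2,3,4}
So after constraint 2: D(X) = {1,2,3}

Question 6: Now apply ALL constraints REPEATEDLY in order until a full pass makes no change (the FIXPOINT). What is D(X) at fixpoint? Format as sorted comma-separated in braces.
pass 0 (initial): D(X)={1,2,3,5}
pass 1: V {1,2,3,4,5}->{2,3}; W {1,2,3,4}->{3,4}; X {1,2,3,5}->{1,2}
pass 2: V {2,3}->{}; W {3,4}->{}; X {1,2}->{}
pass 3: no change
Fixpoint after 3 passes: D(X) = {}

Answer: {}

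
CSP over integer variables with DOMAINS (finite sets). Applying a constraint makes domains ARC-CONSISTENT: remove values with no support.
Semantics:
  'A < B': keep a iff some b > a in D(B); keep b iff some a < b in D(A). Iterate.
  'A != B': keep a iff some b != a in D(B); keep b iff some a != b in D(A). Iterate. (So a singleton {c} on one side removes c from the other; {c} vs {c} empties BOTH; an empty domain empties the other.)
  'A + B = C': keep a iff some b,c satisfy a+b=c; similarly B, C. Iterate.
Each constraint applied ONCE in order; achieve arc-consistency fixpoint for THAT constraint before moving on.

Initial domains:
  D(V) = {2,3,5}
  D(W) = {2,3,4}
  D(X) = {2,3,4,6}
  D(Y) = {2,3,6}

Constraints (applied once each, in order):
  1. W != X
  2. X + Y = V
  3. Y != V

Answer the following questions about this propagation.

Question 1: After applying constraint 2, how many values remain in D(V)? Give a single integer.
Constraint 1 (W != X) on D(W)={2,3,4} D(X)={2,3,4,6}: no change
Constraint 2 (X + Y = V) on D(X)={2,3,4,6} D(Y)={2,3,6} D(V)={2,3,5}: X {2,3,4,6}->{2,3}; Y {2,3,6}->{2,3}; V {2,3,5}->{5}
So after constraint 2: D(V)={5}, size = 1

Answer: 1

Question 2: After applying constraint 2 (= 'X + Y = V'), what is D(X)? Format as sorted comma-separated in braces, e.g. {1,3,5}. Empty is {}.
Constraint 1 (W != X) on D(W)={2,3,4} D(X)={2,3,4,6}: no change
Constraint 2 (X + Y = V) on D(X)={2,3,4,6} D(Y)={2,3,6} D(V)={2,3,5}: X {2,3,4,6}->{2,3}; Y {2,3,6}->{2,3}; V {2,3,5}->{5}
So after constraint 2: D(X) = {2,3}

Answer: {2,3}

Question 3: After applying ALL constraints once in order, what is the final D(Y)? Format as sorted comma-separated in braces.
Answer: {2,3}

Derivation:
Constraint 1 (W != X) on D(W)={2,3,4} D(X)={2,3,4,6}: no change
Constraint 2 (X + Y = V) on D(X)={2,3,4,6} D(Y)={2,3,6} D(V)={2,3,5}: X {2,3,4,6}->{2,3}; Y {2,3,6}->{2,3}; V {2,3,5}->{5}
Constraint 3 (Y != V) on D(Y)={2,3} D(V)={5}: no change
So after all 3 constraints: D(Y) = {2,3}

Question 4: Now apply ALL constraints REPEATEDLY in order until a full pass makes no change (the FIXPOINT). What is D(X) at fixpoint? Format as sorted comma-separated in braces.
pass 0 (initial): D(X)={2,3,4,6}
pass 1: V {2,3,5}->{5}; X {2,3,4,6}->{2,3}; Y {2,3,6}->{2,3}
pass 2: no change
Fixpoint after 2 passes: D(X) = {2,3}

Answer: {2,3}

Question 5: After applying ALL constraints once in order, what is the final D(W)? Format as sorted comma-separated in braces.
Constraint 1 (W != X) on D(W)={2,3,4} D(X)={2,3,4,6}: no change
Constraint 2 (X + Y = V) on D(X)={2,3,4,6} D(Y)={2,3,6} D(V)={2,3,5}: X {2,3,4,6}->{2,3}; Y {2,3,6}->{2,3}; V {2,3,5}->{5}
Constraint 3 (Y != V) on D(Y)={2,3} D(V)={5}: no change
So after all 3 constraints: D(W) = {2,3,4}

Answer: {2,3,4}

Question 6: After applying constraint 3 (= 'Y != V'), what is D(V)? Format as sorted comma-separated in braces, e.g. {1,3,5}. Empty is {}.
Answer: {5}

Derivation:
Constraint 1 (W != X) on D(W)={2,3,4} D(X)={2,3,4,6}: no change
Constraint 2 (X + Y = V) on D(X)={2,3,4,6} D(Y)={2,3,6} D(V)={2,3,5}: X {2,3,4,6}->{2,3}; Y {2,3,6}->{2,3}; V {2,3,5}->{5}
Constraint 3 (Y != V) on D(Y)={2,3} D(V)={5}: no change
So after constraint 3: D(V) = {5}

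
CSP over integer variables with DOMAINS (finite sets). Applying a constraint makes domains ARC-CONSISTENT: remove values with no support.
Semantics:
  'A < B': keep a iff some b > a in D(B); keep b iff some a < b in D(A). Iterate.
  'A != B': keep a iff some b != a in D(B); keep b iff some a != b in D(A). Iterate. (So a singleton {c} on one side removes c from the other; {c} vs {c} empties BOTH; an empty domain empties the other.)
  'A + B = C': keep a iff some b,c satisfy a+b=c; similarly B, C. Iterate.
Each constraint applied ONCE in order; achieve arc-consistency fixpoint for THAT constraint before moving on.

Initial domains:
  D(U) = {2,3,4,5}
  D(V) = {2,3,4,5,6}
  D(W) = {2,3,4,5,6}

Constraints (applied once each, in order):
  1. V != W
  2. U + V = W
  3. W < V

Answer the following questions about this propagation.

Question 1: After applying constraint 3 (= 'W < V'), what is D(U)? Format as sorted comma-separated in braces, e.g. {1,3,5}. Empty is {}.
Constraint 1 (V != W) on D(V)={2,3,4,5,6} D(W)={2,3,4,5,6}: no change
Constraint 2 (U + V = W) on D(U)={2,3,4,5} D(V)={2,3,4,5,6} D(W)={2,3,4,5,6}: U {2,3,4,5}->{2,3,4}; V {2,3,4,5,6}->{2,3,4}; W {2,3,4,5,6}->{4,5,6}
Constraint 3 (W < V) on D(W)={4,5,6} D(V)={2,3,4}: W {4,5,6}->{}; V {2,3,4}->{}
So after constraint 3: D(U) = {2,3,4}

Answer: {2,3,4}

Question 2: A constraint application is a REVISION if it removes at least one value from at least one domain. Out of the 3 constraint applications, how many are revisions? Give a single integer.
Constraint 1 (V != W) on D(V)={2,3,4,5,6} D(W)={2,3,4,5,6}: no change => not a revision
Constraint 2 (U + V = W) on D(U)={2,3,4,5} D(V)={2,3,4,5,6} D(W)={2,3,4,5,6}: U {2,3,4,5}->{2,3,4}; V {2,3,4,5,6}->{2,3,4}; W {2,3,4,5,6}->{4,5,6} => REVISION
Constraint 3 (W < V) on D(W)={4,5,6} D(V)={2,3,4}: W {4,5,6}->{}; V {2,3,4}->{} => REVISION
Total revisions = 2

Answer: 2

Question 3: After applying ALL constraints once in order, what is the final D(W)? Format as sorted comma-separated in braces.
Constraint 1 (V != W) on D(V)={2,3,4,5,6} D(W)={2,3,4,5,6}: no change
Constraint 2 (U + V = W) on D(U)={2,3,4,5} D(V)={2,3,4,5,6} D(W)={2,3,4,5,6}: U {2,3,4,5}->{2,3,4}; V {2,3,4,5,6}->{2,3,4}; W {2,3,4,5,6}->{4,5,6}
Constraint 3 (W < V) on D(W)={4,5,6} D(V)={2,3,4}: W {4,5,6}->{}; V {2,3,4}->{}
So after all 3 constraints: D(W) = {}

Answer: {}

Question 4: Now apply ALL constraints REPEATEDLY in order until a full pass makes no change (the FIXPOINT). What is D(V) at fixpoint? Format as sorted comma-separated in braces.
pass 0 (initial): D(V)={2,3,4,5,6}
pass 1: U {2,3,4,5}->{2,3,4}; V {2,3,4,5,6}->{}; W {2,3,4,5,6}->{}
pass 2: U {2,3,4}->{}
pass 3: no change
Fixpoint after 3 passes: D(V) = {}

Answer: {}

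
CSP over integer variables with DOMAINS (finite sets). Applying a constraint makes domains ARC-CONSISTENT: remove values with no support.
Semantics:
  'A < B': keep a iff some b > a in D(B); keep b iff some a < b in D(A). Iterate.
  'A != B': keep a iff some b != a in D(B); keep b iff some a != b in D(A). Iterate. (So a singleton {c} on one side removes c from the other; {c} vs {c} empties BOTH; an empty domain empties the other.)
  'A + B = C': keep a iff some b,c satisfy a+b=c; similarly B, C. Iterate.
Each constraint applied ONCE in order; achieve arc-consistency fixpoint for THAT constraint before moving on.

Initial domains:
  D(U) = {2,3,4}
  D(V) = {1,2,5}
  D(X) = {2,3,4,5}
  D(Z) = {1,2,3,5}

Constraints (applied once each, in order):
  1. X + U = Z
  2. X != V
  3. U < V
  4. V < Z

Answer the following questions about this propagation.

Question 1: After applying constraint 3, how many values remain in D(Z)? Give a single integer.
Answer: 1

Derivation:
Constraint 1 (X + U = Z) on D(X)={2,3,4,5} D(U)={2,3,4} D(Z)={1,2,3,5}: X {2,3,4,5}->{2,3}; U {2,3,4}->{2,3}; Z {1,2,3,5}->{5}
Constraint 2 (X != V) on D(X)={2,3} D(V)={1,2,5}: no change
Constraint 3 (U < V) on D(U)={2,3} D(V)={1,2,5}: V {1,2,5}->{5}
So after constraint 3: D(Z)={5}, size = 1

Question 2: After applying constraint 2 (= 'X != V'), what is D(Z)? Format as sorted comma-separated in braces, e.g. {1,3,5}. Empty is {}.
Answer: {5}

Derivation:
Constraint 1 (X + U = Z) on D(X)={2,3,4,5} D(U)={2,3,4} D(Z)={1,2,3,5}: X {2,3,4,5}->{2,3}; U {2,3,4}->{2,3}; Z {1,2,3,5}->{5}
Constraint 2 (X != V) on D(X)={2,3} D(V)={1,2,5}: no change
So after constraint 2: D(Z) = {5}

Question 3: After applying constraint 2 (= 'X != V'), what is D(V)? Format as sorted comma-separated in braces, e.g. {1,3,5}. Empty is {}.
Constraint 1 (X + U = Z) on D(X)={2,3,4,5} D(U)={2,3,4} D(Z)={1,2,3,5}: X {2,3,4,5}->{2,3}; U {2,3,4}->{2,3}; Z {1,2,3,5}->{5}
Constraint 2 (X != V) on D(X)={2,3} D(V)={1,2,5}: no change
So after constraint 2: D(V) = {1,2,5}

Answer: {1,2,5}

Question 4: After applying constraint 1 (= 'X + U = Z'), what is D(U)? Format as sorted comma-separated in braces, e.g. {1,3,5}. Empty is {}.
Answer: {2,3}

Derivation:
Constraint 1 (X + U = Z) on D(X)={2,3,4,5} D(U)={2,3,4} D(Z)={1,2,3,5}: X {2,3,4,5}->{2,3}; U {2,3,4}->{2,3}; Z {1,2,3,5}->{5}
So after constraint 1: D(U) = {2,3}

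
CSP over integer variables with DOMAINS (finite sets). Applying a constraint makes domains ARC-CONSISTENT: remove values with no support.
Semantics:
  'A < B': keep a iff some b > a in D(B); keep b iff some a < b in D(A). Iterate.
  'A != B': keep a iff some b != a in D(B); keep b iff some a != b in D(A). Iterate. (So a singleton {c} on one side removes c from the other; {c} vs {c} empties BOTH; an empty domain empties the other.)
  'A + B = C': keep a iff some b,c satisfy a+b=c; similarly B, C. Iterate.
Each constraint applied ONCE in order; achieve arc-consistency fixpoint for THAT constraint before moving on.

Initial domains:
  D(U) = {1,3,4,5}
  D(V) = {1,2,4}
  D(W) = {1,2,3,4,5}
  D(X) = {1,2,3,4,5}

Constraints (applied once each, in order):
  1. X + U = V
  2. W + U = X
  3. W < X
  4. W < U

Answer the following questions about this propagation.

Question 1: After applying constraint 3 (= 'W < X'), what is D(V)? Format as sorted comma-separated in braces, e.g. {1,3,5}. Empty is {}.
Answer: {2,4}

Derivation:
Constraint 1 (X + U = V) on D(X)={1,2,3,4,5} D(U)={1,3,4,5} D(V)={1,2,4}: X {1,2,3,4,5}->{1,3}; U {1,3,4,5}->{1,3}; V {1,2,4}->{2,4}
Constraint 2 (W + U = X) on D(W)={1,2,3,4,5} D(U)={1,3} D(X)={1,3}: W {1,2,3,4,5}->{2}; U {1,3}->{1}; X {1,3}->{3}
Constraint 3 (W < X) on D(W)={2} D(X)={3}: no change
So after constraint 3: D(V) = {2,4}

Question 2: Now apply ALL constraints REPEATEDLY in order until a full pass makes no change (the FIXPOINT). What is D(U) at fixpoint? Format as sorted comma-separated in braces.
Answer: {}

Derivation:
pass 0 (initial): D(U)={1,3,4,5}
pass 1: U {1,3,4,5}->{}; V {1,2,4}->{2,4}; W {1,2,3,4,5}->{}; X {1,2,3,4,5}->{3}
pass 2: V {2,4}->{}; X {3}->{}
pass 3: no change
Fixpoint after 3 passes: D(U) = {}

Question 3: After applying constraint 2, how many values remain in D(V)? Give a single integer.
Answer: 2

Derivation:
Constraint 1 (X + U = V) on D(X)={1,2,3,4,5} D(U)={1,3,4,5} D(V)={1,2,4}: X {1,2,3,4,5}->{1,3}; U {1,3,4,5}->{1,3}; V {1,2,4}->{2,4}
Constraint 2 (W + U = X) on D(W)={1,2,3,4,5} D(U)={1,3} D(X)={1,3}: W {1,2,3,4,5}->{2}; U {1,3}->{1}; X {1,3}->{3}
So after constraint 2: D(V)={2,4}, size = 2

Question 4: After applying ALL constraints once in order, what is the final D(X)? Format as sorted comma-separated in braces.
Constraint 1 (X + U = V) on D(X)={1,2,3,4,5} D(U)={1,3,4,5} D(V)={1,2,4}: X {1,2,3,4,5}->{1,3}; U {1,3,4,5}->{1,3}; V {1,2,4}->{2,4}
Constraint 2 (W + U = X) on D(W)={1,2,3,4,5} D(U)={1,3} D(X)={1,3}: W {1,2,3,4,5}->{2}; U {1,3}->{1}; X {1,3}->{3}
Constraint 3 (W < X) on D(W)={2} D(X)={3}: no change
Constraint 4 (W < U) on D(W)={2} D(U)={1}: W {2}->{}; U {1}->{}
So after all 4 constraints: D(X) = {3}

Answer: {3}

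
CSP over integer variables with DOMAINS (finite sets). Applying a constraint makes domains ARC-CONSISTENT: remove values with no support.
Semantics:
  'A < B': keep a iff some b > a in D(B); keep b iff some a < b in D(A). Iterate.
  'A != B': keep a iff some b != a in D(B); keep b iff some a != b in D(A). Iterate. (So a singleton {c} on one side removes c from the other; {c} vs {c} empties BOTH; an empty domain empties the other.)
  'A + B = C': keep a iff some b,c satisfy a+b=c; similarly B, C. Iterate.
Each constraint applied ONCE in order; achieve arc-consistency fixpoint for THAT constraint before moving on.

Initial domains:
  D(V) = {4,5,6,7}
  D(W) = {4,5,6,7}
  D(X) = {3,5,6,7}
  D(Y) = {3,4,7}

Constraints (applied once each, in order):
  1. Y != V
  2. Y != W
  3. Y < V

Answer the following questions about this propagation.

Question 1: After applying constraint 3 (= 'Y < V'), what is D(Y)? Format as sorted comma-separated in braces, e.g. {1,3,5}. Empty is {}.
Answer: {3,4}

Derivation:
Constraint 1 (Y != V) on D(Y)={3,4,7} D(V)={4,5,6,7}: no change
Constraint 2 (Y != W) on D(Y)={3,4,7} D(W)={4,5,6,7}: no change
Constraint 3 (Y < V) on D(Y)={3,4,7} D(V)={4,5,6,7}: Y {3,4,7}->{3,4}
So after constraint 3: D(Y) = {3,4}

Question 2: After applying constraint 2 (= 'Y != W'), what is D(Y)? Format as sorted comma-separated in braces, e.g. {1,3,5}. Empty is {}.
Constraint 1 (Y != V) on D(Y)={3,4,7} D(V)={4,5,6,7}: no change
Constraint 2 (Y != W) on D(Y)={3,4,7} D(W)={4,5,6,7}: no change
So after constraint 2: D(Y) = {3,4,7}

Answer: {3,4,7}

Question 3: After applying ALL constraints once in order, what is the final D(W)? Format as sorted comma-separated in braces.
Constraint 1 (Y != V) on D(Y)={3,4,7} D(V)={4,5,6,7}: no change
Constraint 2 (Y != W) on D(Y)={3,4,7} D(W)={4,5,6,7}: no change
Constraint 3 (Y < V) on D(Y)={3,4,7} D(V)={4,5,6,7}: Y {3,4,7}->{3,4}
So after all 3 constraints: D(W) = {4,5,6,7}

Answer: {4,5,6,7}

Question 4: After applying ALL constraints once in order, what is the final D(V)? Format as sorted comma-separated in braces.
Constraint 1 (Y != V) on D(Y)={3,4,7} D(V)={4,5,6,7}: no change
Constraint 2 (Y != W) on D(Y)={3,4,7} D(W)={4,5,6,7}: no change
Constraint 3 (Y < V) on D(Y)={3,4,7} D(V)={4,5,6,7}: Y {3,4,7}->{3,4}
So after all 3 constraints: D(V) = {4,5,6,7}

Answer: {4,5,6,7}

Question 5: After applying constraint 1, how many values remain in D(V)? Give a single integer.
Constraint 1 (Y != V) on D(Y)={3,4,7} D(V)={4,5,6,7}: no change
So after constraint 1: D(V)={4,5,6,7}, size = 4

Answer: 4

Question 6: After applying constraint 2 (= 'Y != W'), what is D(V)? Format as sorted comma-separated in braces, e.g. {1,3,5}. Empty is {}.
Answer: {4,5,6,7}

Derivation:
Constraint 1 (Y != V) on D(Y)={3,4,7} D(V)={4,5,6,7}: no change
Constraint 2 (Y != W) on D(Y)={3,4,7} D(W)={4,5,6,7}: no change
So after constraint 2: D(V) = {4,5,6,7}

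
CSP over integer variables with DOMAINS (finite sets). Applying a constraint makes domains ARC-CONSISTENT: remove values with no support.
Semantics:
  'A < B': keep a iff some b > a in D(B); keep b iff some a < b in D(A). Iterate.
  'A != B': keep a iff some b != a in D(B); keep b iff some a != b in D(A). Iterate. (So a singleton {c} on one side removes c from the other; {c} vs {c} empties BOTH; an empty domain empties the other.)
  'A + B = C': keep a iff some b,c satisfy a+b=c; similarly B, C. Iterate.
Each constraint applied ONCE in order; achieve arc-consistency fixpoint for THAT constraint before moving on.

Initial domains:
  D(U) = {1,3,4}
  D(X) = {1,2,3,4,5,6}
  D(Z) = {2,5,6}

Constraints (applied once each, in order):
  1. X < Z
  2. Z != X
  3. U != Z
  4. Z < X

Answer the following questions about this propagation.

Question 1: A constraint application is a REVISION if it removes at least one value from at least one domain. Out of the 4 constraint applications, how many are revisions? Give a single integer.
Constraint 1 (X < Z) on D(X)={1,2,3,4,5,6} D(Z)={2,5,6}: X {1,2,3,4,5,6}->{1,2,3,4,5} => REVISION
Constraint 2 (Z != X) on D(Z)={2,5,6} D(X)={1,2,3,4,5}: no change => not a revision
Constraint 3 (U != Z) on D(U)={1,3,4} D(Z)={2,5,6}: no change => not a revision
Constraint 4 (Z < X) on D(Z)={2,5,6} D(X)={1,2,3,4,5}: Z {2,5,6}->{2}; X {1,2,3,4,5}->{3,4,5} => REVISION
Total revisions = 2

Answer: 2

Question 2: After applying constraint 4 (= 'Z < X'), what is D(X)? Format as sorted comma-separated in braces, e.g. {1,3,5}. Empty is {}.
Constraint 1 (X < Z) on D(X)={1,2,3,4,5,6} D(Z)={2,5,6}: X {1,2,3,4,5,6}->{1,2,3,4,5}
Constraint 2 (Z != X) on D(Z)={2,5,6} D(X)={1,2,3,4,5}: no change
Constraint 3 (U != Z) on D(U)={1,3,4} D(Z)={2,5,6}: no change
Constraint 4 (Z < X) on D(Z)={2,5,6} D(X)={1,2,3,4,5}: Z {2,5,6}->{2}; X {1,2,3,4,5}->{3,4,5}
So after constraint 4: D(X) = {3,4,5}

Answer: {3,4,5}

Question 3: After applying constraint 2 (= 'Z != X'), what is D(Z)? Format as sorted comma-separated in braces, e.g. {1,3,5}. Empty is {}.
Constraint 1 (X < Z) on D(X)={1,2,3,4,5,6} D(Z)={2,5,6}: X {1,2,3,4,5,6}->{1,2,3,4,5}
Constraint 2 (Z != X) on D(Z)={2,5,6} D(X)={1,2,3,4,5}: no change
So after constraint 2: D(Z) = {2,5,6}

Answer: {2,5,6}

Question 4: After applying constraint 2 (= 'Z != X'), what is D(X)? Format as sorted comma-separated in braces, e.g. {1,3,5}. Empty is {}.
Constraint 1 (X < Z) on D(X)={1,2,3,4,5,6} D(Z)={2,5,6}: X {1,2,3,4,5,6}->{1,2,3,4,5}
Constraint 2 (Z != X) on D(Z)={2,5,6} D(X)={1,2,3,4,5}: no change
So after constraint 2: D(X) = {1,2,3,4,5}

Answer: {1,2,3,4,5}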